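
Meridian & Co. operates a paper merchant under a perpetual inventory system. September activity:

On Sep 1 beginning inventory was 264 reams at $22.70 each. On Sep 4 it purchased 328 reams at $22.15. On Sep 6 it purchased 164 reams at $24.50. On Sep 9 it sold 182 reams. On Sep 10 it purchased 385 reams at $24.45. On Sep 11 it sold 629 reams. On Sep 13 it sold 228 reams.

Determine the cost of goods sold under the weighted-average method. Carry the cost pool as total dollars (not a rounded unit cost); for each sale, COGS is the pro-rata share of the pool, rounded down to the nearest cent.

COGS = $24,292.91

After Sep 1: 264 on hand, pool $5,992.80 (≈ $22.7000 each)
After Sep 4: 592 on hand, pool $13,258.00 (≈ $22.3953 each)
After Sep 6: 756 on hand, pool $17,276.00 (≈ $22.8519 each)
Sep 9, sell 182: 182/756 × $17,276.00 → $4,159.03
After Sep 10: 959 on hand, pool $22,530.22 (≈ $23.4935 each)
Sep 11, sell 629: 629/959 × $22,530.22 → $14,777.38
Sep 13, sell 228: 228/330 × $7,752.84 → $5,356.50
Total COGS = $4,159.03 + $14,777.38 + $5,356.50 = $24,292.91
Ending inventory (cost pool remaining) = $2,396.34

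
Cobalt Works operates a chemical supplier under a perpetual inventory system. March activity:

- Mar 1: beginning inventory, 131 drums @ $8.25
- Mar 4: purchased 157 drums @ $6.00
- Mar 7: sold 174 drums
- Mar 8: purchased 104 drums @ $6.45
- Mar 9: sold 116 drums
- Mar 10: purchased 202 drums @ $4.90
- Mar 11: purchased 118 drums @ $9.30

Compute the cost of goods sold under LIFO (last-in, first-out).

COGS = $1,852.05

Mar 7, 174 sold [LIFO — newest first]: 157 @ $6.00 + 17 @ $8.25 = $1,082.25
Mar 9, 116 sold [LIFO — newest first]: 104 @ $6.45 + 12 @ $8.25 = $769.80
Total COGS = $1,082.25 + $769.80 = $1,852.05
Ending inventory: 102 @ $8.25 + 202 @ $4.90 + 118 @ $9.30 = $2,928.70
Check: goods available $4,780.75 = COGS $1,852.05 + ending $2,928.70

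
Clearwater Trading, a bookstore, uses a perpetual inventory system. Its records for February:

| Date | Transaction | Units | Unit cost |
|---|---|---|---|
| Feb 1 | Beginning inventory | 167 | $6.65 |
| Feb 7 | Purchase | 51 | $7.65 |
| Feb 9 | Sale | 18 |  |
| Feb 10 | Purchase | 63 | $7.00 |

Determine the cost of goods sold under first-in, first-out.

Feb 9, 18 sold [FIFO — oldest first]: 18 @ $6.65 = $119.70
Ending inventory: 149 @ $6.65 + 51 @ $7.65 + 63 @ $7.00 = $1,822.00

COGS = $119.70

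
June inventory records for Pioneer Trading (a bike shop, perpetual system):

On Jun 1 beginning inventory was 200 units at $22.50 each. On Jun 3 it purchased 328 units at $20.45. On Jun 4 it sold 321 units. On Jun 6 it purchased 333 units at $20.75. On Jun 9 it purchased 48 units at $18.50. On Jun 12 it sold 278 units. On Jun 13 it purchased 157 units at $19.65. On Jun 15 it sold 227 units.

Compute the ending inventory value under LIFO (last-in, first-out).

Ending inventory = $5,327.90

Jun 4, 321 sold [LIFO — newest first]: 321 @ $20.45 = $6,564.45
Jun 12, 278 sold [LIFO — newest first]: 48 @ $18.50 + 230 @ $20.75 = $5,660.50
Jun 15, 227 sold [LIFO — newest first]: 157 @ $19.65 + 70 @ $20.75 = $4,537.55
Total COGS = $6,564.45 + $5,660.50 + $4,537.55 = $16,762.50
Ending inventory: 200 @ $22.50 + 7 @ $20.45 + 33 @ $20.75 = $5,327.90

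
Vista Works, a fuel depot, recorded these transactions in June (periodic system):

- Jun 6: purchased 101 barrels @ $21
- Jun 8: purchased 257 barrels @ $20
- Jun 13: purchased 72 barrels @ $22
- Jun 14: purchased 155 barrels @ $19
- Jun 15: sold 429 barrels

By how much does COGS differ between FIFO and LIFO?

$254

FIFO COGS: 101 @ $21 + 257 @ $20 + 71 @ $22 = $8,823
LIFO COGS: 155 @ $19 + 72 @ $22 + 202 @ $20 = $8,569
Difference = |$8,823 − $8,569| = $254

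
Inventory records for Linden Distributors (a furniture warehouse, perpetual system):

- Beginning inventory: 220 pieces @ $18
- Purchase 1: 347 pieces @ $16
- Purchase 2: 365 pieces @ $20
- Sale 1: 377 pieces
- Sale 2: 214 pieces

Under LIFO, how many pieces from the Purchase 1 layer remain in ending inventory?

121

Sale 1 (377) [LIFO — newest first]: 365 @ $20 + 12 @ $16 = $7,492
Sale 2 (214) [LIFO — newest first]: 214 @ $16 = $3,424
Total COGS = $7,492 + $3,424 = $10,916
Ending inventory: 220 @ $18 + 121 @ $16 = $5,896
Check: goods available $16,812 = COGS $10,916 + ending $5,896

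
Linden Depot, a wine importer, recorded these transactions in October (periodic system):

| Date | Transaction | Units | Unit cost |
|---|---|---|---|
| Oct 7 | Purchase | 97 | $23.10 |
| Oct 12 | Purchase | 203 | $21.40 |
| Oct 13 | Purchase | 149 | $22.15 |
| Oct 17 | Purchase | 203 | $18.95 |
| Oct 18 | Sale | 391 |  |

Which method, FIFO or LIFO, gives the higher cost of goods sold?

FIFO COGS: 97 @ $23.10 + 203 @ $21.40 + 91 @ $22.15 = $8,600.55
LIFO COGS: 203 @ $18.95 + 149 @ $22.15 + 39 @ $21.40 = $7,981.80

FIFO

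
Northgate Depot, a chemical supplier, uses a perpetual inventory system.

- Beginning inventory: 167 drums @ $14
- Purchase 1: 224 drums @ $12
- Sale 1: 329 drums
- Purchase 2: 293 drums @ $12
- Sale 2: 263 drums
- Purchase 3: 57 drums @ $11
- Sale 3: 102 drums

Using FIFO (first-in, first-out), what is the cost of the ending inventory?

Sale 1 (329) [FIFO — oldest first]: 167 @ $14 + 162 @ $12 = $4,282
Sale 2 (263) [FIFO — oldest first]: 62 @ $12 + 201 @ $12 = $3,156
Sale 3 (102) [FIFO — oldest first]: 92 @ $12 + 10 @ $11 = $1,214
Total COGS = $4,282 + $3,156 + $1,214 = $8,652
Ending inventory: 47 @ $11 = $517

Ending inventory = $517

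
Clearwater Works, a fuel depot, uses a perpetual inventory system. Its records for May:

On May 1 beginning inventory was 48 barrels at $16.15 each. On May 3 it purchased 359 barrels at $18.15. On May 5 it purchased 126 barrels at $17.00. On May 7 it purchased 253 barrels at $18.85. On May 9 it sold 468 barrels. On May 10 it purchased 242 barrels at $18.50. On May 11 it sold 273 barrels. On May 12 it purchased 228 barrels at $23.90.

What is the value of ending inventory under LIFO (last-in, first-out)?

Ending inventory = $10,562.25

May 9, 468 sold [LIFO — newest first]: 253 @ $18.85 + 126 @ $17.00 + 89 @ $18.15 = $8,526.40
May 11, 273 sold [LIFO — newest first]: 242 @ $18.50 + 31 @ $18.15 = $5,039.65
Total COGS = $8,526.40 + $5,039.65 = $13,566.05
Ending inventory: 48 @ $16.15 + 239 @ $18.15 + 228 @ $23.90 = $10,562.25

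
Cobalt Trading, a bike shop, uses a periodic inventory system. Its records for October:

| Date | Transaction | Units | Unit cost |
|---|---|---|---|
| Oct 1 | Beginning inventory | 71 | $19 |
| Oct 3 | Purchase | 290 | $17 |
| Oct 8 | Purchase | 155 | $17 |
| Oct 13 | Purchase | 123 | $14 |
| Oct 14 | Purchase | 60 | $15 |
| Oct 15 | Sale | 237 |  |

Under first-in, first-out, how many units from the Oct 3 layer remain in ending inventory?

Oct 15, 237 sold [FIFO — oldest first]: 71 @ $19 + 166 @ $17 = $4,171
Ending inventory: 124 @ $17 + 155 @ $17 + 123 @ $14 + 60 @ $15 = $7,365

124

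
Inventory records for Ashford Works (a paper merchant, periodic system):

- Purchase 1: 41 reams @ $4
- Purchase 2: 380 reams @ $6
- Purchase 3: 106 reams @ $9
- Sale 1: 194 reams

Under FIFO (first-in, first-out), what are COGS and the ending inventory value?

COGS = $1,082; ending inventory = $2,316

Sale 1 (194) [FIFO — oldest first]: 41 @ $4 + 153 @ $6 = $1,082
Ending inventory: 227 @ $6 + 106 @ $9 = $2,316
Check: goods available $3,398 = COGS $1,082 + ending $2,316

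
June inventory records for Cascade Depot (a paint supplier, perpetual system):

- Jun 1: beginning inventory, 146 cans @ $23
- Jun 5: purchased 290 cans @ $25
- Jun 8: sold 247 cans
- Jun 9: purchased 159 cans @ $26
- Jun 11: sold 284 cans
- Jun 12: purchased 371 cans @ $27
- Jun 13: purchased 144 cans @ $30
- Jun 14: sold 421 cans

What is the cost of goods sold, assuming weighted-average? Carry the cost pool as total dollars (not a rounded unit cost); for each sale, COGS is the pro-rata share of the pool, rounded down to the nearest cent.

COGS = $24,728.41

After Jun 1: 146 on hand, pool $3,358.00 (≈ $23.0000 each)
After Jun 5: 436 on hand, pool $10,608.00 (≈ $24.3303 each)
Jun 8, sell 247: 247/436 × $10,608.00 → $6,009.57
After Jun 9: 348 on hand, pool $8,732.43 (≈ $25.0932 each)
Jun 11, sell 284: 284/348 × $8,732.43 → $7,126.46
After Jun 12: 435 on hand, pool $11,622.97 (≈ $26.7195 each)
After Jun 13: 579 on hand, pool $15,942.97 (≈ $27.5354 each)
Jun 14, sell 421: 421/579 × $15,942.97 → $11,592.38
Total COGS = $6,009.57 + $7,126.46 + $11,592.38 = $24,728.41
Ending inventory (cost pool remaining) = $4,350.59
Check: goods available $29,079.00 = COGS $24,728.41 + ending $4,350.59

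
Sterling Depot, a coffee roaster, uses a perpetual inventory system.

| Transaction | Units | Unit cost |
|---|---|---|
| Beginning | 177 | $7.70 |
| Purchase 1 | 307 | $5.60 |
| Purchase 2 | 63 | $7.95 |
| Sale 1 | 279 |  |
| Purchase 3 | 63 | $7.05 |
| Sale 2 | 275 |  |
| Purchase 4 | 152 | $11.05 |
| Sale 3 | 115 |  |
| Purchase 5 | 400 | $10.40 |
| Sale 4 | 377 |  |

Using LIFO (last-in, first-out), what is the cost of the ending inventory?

Sale 1 (279) [LIFO — newest first]: 63 @ $7.95 + 216 @ $5.60 = $1,710.45
Sale 2 (275) [LIFO — newest first]: 63 @ $7.05 + 91 @ $5.60 + 121 @ $7.70 = $1,885.45
Sale 3 (115) [LIFO — newest first]: 115 @ $11.05 = $1,270.75
Sale 4 (377) [LIFO — newest first]: 377 @ $10.40 = $3,920.80
Total COGS = $1,710.45 + $1,885.45 + $1,270.75 + $3,920.80 = $8,787.45
Ending inventory: 56 @ $7.70 + 37 @ $11.05 + 23 @ $10.40 = $1,079.25

Ending inventory = $1,079.25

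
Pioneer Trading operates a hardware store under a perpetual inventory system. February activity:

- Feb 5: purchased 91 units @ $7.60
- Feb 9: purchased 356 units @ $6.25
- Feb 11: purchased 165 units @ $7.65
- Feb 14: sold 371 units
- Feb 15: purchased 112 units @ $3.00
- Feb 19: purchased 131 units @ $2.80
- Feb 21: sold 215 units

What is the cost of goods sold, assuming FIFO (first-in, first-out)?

COGS = $3,979.95

Feb 14, 371 sold [FIFO — oldest first]: 91 @ $7.60 + 280 @ $6.25 = $2,441.60
Feb 21, 215 sold [FIFO — oldest first]: 76 @ $6.25 + 139 @ $7.65 = $1,538.35
Total COGS = $2,441.60 + $1,538.35 = $3,979.95
Ending inventory: 26 @ $7.65 + 112 @ $3.00 + 131 @ $2.80 = $901.70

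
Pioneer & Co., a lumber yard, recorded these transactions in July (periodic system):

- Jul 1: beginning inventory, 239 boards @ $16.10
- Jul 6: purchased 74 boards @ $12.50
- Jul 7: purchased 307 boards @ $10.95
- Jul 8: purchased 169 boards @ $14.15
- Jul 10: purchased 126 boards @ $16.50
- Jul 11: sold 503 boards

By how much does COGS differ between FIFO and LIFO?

FIFO COGS: 239 @ $16.10 + 74 @ $12.50 + 190 @ $10.95 = $6,853.40
LIFO COGS: 126 @ $16.50 + 169 @ $14.15 + 208 @ $10.95 = $6,747.95
Difference = |$6,853.40 − $6,747.95| = $105.45

$105.45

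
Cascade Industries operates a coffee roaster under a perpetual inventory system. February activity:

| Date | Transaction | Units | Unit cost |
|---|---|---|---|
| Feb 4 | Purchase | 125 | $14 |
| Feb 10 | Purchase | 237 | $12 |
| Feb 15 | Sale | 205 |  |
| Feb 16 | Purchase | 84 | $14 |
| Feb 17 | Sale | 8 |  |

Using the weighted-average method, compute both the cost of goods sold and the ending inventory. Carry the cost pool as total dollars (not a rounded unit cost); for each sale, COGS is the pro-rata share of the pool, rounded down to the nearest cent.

COGS = $2,706.74; ending inventory = $3,063.26

After Feb 4: 125 on hand, pool $1,750.00 (≈ $14.0000 each)
After Feb 10: 362 on hand, pool $4,594.00 (≈ $12.6906 each)
Feb 15, sell 205: 205/362 × $4,594.00 → $2,601.57
After Feb 16: 241 on hand, pool $3,168.43 (≈ $13.1470 each)
Feb 17, sell 8: 8/241 × $3,168.43 → $105.17
Total COGS = $2,601.57 + $105.17 = $2,706.74
Ending inventory (cost pool remaining) = $3,063.26
Check: goods available $5,770.00 = COGS $2,706.74 + ending $3,063.26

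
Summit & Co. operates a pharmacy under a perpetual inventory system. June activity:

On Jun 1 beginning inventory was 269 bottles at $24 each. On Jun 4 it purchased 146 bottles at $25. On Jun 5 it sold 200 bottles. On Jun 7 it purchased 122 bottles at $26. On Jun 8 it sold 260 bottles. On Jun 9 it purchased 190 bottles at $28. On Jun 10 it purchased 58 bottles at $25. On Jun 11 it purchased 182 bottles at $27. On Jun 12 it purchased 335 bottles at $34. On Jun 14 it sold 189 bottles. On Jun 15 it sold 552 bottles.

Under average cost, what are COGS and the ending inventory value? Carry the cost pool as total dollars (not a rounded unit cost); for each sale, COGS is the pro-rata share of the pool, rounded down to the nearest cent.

After Jun 1: 269 on hand, pool $6,456.00 (≈ $24.0000 each)
After Jun 4: 415 on hand, pool $10,106.00 (≈ $24.3518 each)
Jun 5, sell 200: 200/415 × $10,106.00 → $4,870.36
After Jun 7: 337 on hand, pool $8,407.64 (≈ $24.9485 each)
Jun 8, sell 260: 260/337 × $8,407.64 → $6,486.60
After Jun 9: 267 on hand, pool $7,241.04 (≈ $27.1200 each)
After Jun 10: 325 on hand, pool $8,691.04 (≈ $26.7417 each)
After Jun 11: 507 on hand, pool $13,605.04 (≈ $26.8344 each)
After Jun 12: 842 on hand, pool $24,995.04 (≈ $29.6853 each)
Jun 14, sell 189: 189/842 × $24,995.04 → $5,610.52
Jun 15, sell 552: 552/653 × $19,384.52 → $16,386.30
Total COGS = $4,870.36 + $6,486.60 + $5,610.52 + $16,386.30 = $33,353.78
Ending inventory (cost pool remaining) = $2,998.22

COGS = $33,353.78; ending inventory = $2,998.22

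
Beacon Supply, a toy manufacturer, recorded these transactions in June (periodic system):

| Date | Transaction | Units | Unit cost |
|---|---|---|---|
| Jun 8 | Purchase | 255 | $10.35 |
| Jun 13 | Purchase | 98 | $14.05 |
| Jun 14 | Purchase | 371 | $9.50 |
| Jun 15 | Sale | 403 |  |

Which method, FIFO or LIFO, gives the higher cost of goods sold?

FIFO

FIFO COGS: 255 @ $10.35 + 98 @ $14.05 + 50 @ $9.50 = $4,491.15
LIFO COGS: 371 @ $9.50 + 32 @ $14.05 = $3,974.10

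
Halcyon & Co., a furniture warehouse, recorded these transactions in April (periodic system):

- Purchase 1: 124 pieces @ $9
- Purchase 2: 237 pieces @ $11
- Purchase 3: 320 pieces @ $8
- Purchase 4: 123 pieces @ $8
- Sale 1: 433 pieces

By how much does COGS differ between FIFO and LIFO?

$835

FIFO COGS: 124 @ $9 + 237 @ $11 + 72 @ $8 = $4,299
LIFO COGS: 123 @ $8 + 310 @ $8 = $3,464
Difference = |$4,299 − $3,464| = $835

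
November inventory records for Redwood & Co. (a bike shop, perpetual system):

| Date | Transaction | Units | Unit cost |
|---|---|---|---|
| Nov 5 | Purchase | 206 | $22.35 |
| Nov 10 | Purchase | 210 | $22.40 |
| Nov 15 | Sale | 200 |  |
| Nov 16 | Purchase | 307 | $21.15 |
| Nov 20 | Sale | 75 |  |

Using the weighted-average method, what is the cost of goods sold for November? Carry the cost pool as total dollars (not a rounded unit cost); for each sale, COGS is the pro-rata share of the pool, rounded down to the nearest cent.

COGS = $6,099.24

After Nov 5: 206 on hand, pool $4,604.10 (≈ $22.3500 each)
After Nov 10: 416 on hand, pool $9,308.10 (≈ $22.3752 each)
Nov 15, sell 200: 200/416 × $9,308.10 → $4,475.04
After Nov 16: 523 on hand, pool $11,326.11 (≈ $21.6560 each)
Nov 20, sell 75: 75/523 × $11,326.11 → $1,624.20
Total COGS = $4,475.04 + $1,624.20 = $6,099.24
Ending inventory (cost pool remaining) = $9,701.91
Check: goods available $15,801.15 = COGS $6,099.24 + ending $9,701.91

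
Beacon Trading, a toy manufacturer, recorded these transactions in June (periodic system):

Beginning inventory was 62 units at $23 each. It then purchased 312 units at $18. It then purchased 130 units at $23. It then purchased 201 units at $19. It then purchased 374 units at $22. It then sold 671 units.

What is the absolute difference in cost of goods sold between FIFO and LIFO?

FIFO COGS: 62 @ $23 + 312 @ $18 + 130 @ $23 + 167 @ $19 = $13,205
LIFO COGS: 374 @ $22 + 201 @ $19 + 96 @ $23 = $14,255
Difference = |$13,205 − $14,255| = $1,050

$1,050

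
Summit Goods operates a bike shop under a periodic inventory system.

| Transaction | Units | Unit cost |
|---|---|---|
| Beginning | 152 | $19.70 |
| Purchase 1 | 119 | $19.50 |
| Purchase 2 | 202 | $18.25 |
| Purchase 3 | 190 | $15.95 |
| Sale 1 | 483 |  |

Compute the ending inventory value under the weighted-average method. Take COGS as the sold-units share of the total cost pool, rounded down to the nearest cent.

Ending inventory = $3,266.58

Sale 1, sell 483: 483/663 × $12,031.90 → $8,765.32
Ending inventory (cost pool remaining) = $3,266.58
Check: goods available $12,031.90 = COGS $8,765.32 + ending $3,266.58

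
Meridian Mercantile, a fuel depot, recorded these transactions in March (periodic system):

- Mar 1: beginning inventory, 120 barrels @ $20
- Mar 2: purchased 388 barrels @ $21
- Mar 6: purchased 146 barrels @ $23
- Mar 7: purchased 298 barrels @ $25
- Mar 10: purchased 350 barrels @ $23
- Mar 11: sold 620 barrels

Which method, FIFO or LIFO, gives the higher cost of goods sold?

LIFO

FIFO COGS: 120 @ $20 + 388 @ $21 + 112 @ $23 = $13,124
LIFO COGS: 350 @ $23 + 270 @ $25 = $14,800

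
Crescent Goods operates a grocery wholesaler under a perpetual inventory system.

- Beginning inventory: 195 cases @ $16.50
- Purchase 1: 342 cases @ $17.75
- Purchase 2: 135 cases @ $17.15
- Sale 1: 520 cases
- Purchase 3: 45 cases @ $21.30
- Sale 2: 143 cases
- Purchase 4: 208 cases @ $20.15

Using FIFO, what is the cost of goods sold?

COGS = $11,448.90

Sale 1 (520) [FIFO — oldest first]: 195 @ $16.50 + 325 @ $17.75 = $8,986.25
Sale 2 (143) [FIFO — oldest first]: 17 @ $17.75 + 126 @ $17.15 = $2,462.65
Total COGS = $8,986.25 + $2,462.65 = $11,448.90
Ending inventory: 9 @ $17.15 + 45 @ $21.30 + 208 @ $20.15 = $5,304.05
Check: goods available $16,752.95 = COGS $11,448.90 + ending $5,304.05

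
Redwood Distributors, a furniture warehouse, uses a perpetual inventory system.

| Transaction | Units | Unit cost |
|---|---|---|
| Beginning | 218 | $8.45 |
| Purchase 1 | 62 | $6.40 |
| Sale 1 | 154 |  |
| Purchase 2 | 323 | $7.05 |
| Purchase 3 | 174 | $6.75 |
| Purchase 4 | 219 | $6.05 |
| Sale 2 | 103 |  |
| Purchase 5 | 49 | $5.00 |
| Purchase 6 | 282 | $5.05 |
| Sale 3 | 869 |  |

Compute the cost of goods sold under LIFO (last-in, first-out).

COGS = $7,091.15

Sale 1 (154) [LIFO — newest first]: 62 @ $6.40 + 92 @ $8.45 = $1,174.20
Sale 2 (103) [LIFO — newest first]: 103 @ $6.05 = $623.15
Sale 3 (869) [LIFO — newest first]: 282 @ $5.05 + 49 @ $5.00 + 116 @ $6.05 + 174 @ $6.75 + 248 @ $7.05 = $5,293.80
Total COGS = $1,174.20 + $623.15 + $5,293.80 = $7,091.15
Ending inventory: 126 @ $8.45 + 75 @ $7.05 = $1,593.45
Check: goods available $8,684.60 = COGS $7,091.15 + ending $1,593.45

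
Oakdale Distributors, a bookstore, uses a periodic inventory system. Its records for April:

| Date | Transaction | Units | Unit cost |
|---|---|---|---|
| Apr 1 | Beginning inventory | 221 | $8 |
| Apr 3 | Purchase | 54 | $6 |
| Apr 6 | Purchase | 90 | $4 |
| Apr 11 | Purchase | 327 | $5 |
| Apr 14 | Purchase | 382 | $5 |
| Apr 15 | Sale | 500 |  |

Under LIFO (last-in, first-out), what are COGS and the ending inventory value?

Apr 15, 500 sold [LIFO — newest first]: 382 @ $5 + 118 @ $5 = $2,500
Ending inventory: 221 @ $8 + 54 @ $6 + 90 @ $4 + 209 @ $5 = $3,497

COGS = $2,500; ending inventory = $3,497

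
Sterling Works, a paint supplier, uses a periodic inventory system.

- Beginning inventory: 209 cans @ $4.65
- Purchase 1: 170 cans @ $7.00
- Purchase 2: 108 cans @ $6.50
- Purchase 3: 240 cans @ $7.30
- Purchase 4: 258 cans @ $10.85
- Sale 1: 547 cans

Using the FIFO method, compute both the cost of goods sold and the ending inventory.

Sale 1 (547) [FIFO — oldest first]: 209 @ $4.65 + 170 @ $7.00 + 108 @ $6.50 + 60 @ $7.30 = $3,301.85
Ending inventory: 180 @ $7.30 + 258 @ $10.85 = $4,113.30

COGS = $3,301.85; ending inventory = $4,113.30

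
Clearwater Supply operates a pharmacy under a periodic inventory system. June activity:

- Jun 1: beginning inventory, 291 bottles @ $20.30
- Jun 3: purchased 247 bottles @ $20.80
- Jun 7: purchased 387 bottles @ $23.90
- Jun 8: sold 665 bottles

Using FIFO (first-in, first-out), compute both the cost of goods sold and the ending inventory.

COGS = $14,080.20; ending inventory = $6,214.00

Jun 8, 665 sold [FIFO — oldest first]: 291 @ $20.30 + 247 @ $20.80 + 127 @ $23.90 = $14,080.20
Ending inventory: 260 @ $23.90 = $6,214.00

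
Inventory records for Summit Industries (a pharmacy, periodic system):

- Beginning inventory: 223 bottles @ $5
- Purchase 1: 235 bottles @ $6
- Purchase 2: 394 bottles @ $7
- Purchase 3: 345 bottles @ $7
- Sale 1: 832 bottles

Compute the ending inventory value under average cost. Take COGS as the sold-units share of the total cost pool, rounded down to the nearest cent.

Sale 1, sell 832: 832/1197 × $7,698.00 → $5,350.65
Ending inventory (cost pool remaining) = $2,347.35
Check: goods available $7,698.00 = COGS $5,350.65 + ending $2,347.35

Ending inventory = $2,347.35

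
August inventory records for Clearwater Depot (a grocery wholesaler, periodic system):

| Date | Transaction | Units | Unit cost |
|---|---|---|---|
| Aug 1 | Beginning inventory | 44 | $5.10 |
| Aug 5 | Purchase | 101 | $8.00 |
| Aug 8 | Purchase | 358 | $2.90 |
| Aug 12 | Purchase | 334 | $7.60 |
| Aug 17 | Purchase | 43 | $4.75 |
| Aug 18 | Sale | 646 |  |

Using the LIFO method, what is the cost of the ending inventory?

Ending inventory = $1,290.50

Aug 18, 646 sold [LIFO — newest first]: 43 @ $4.75 + 334 @ $7.60 + 269 @ $2.90 = $3,522.75
Ending inventory: 44 @ $5.10 + 101 @ $8.00 + 89 @ $2.90 = $1,290.50
Check: goods available $4,813.25 = COGS $3,522.75 + ending $1,290.50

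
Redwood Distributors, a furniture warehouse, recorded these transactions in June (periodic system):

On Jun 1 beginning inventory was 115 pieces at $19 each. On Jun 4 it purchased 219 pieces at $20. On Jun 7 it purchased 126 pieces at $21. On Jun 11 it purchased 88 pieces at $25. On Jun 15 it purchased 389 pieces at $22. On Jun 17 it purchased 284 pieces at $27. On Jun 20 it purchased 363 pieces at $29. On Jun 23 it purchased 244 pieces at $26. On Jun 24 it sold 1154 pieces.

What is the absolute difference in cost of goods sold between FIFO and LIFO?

FIFO COGS: 115 @ $19 + 219 @ $20 + 126 @ $21 + 88 @ $25 + 389 @ $22 + 217 @ $27 = $25,828
LIFO COGS: 244 @ $26 + 363 @ $29 + 284 @ $27 + 263 @ $22 = $30,325
Difference = |$25,828 − $30,325| = $4,497

$4,497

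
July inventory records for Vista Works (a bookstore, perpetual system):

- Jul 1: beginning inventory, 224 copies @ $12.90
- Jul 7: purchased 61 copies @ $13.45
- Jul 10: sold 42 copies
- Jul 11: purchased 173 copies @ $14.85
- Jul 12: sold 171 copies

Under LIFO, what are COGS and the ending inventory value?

COGS = $3,104.25; ending inventory = $3,174.85

Jul 10, 42 sold [LIFO — newest first]: 42 @ $13.45 = $564.90
Jul 12, 171 sold [LIFO — newest first]: 171 @ $14.85 = $2,539.35
Total COGS = $564.90 + $2,539.35 = $3,104.25
Ending inventory: 224 @ $12.90 + 19 @ $13.45 + 2 @ $14.85 = $3,174.85
Check: goods available $6,279.10 = COGS $3,104.25 + ending $3,174.85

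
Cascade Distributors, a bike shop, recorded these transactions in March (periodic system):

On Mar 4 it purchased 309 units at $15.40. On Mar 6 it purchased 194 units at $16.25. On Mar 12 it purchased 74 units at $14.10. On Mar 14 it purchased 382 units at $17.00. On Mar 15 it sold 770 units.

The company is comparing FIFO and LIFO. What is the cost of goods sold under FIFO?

COGS = $12,235.50

FIFO COGS: 309 @ $15.40 + 194 @ $16.25 + 74 @ $14.10 + 193 @ $17.00 = $12,235.50
LIFO COGS: 382 @ $17.00 + 74 @ $14.10 + 194 @ $16.25 + 120 @ $15.40 = $12,537.90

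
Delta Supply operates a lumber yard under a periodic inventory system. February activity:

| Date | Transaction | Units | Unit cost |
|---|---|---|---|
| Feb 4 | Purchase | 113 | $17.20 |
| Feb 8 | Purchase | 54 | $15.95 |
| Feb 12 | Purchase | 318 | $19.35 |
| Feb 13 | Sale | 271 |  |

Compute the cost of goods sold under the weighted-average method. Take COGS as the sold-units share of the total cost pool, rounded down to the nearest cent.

COGS = $5,005.50

Feb 13, sell 271: 271/485 × $8,958.20 → $5,005.50
Ending inventory (cost pool remaining) = $3,952.70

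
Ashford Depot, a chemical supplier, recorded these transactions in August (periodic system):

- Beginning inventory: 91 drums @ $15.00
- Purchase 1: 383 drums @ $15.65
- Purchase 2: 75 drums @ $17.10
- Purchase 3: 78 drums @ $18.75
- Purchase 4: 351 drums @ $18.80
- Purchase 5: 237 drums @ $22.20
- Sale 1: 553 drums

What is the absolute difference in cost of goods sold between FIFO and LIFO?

FIFO COGS: 91 @ $15.00 + 383 @ $15.65 + 75 @ $17.10 + 4 @ $18.75 = $8,716.45
LIFO COGS: 237 @ $22.20 + 316 @ $18.80 = $11,202.20
Difference = |$8,716.45 − $11,202.20| = $2,485.75

$2,485.75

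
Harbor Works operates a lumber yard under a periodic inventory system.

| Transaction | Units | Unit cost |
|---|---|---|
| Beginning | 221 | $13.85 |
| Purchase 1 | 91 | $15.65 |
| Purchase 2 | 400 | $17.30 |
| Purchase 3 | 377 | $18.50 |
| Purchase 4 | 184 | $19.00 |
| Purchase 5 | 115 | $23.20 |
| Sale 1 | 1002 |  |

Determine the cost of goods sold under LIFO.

COGS = $18,778.30

Sale 1 (1002) [LIFO — newest first]: 115 @ $23.20 + 184 @ $19.00 + 377 @ $18.50 + 326 @ $17.30 = $18,778.30
Ending inventory: 221 @ $13.85 + 91 @ $15.65 + 74 @ $17.30 = $5,765.20
Check: goods available $24,543.50 = COGS $18,778.30 + ending $5,765.20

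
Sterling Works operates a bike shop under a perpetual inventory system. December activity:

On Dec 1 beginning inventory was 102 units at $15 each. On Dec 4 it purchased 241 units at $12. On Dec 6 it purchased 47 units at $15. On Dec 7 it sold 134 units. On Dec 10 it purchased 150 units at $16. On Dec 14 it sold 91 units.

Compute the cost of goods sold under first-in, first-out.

COGS = $3,006

Dec 7, 134 sold [FIFO — oldest first]: 102 @ $15 + 32 @ $12 = $1,914
Dec 14, 91 sold [FIFO — oldest first]: 91 @ $12 = $1,092
Total COGS = $1,914 + $1,092 = $3,006
Ending inventory: 118 @ $12 + 47 @ $15 + 150 @ $16 = $4,521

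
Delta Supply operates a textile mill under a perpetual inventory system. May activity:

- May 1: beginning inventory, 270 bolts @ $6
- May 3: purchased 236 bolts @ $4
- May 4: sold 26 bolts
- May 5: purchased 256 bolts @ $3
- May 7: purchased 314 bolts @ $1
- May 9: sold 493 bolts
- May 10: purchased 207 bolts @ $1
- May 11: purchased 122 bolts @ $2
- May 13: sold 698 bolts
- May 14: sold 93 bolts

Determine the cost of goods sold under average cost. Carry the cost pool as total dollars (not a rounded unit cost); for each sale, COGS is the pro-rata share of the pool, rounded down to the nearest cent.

After May 1: 270 on hand, pool $1,620.00 (≈ $6.0000 each)
After May 3: 506 on hand, pool $2,564.00 (≈ $5.0672 each)
May 4, sell 26: 26/506 × $2,564.00 → $131.74
After May 5: 736 on hand, pool $3,200.26 (≈ $4.3482 each)
After May 7: 1050 on hand, pool $3,514.26 (≈ $3.3469 each)
May 9, sell 493: 493/1050 × $3,514.26 → $1,650.02
After May 10: 764 on hand, pool $2,071.24 (≈ $2.7110 each)
After May 11: 886 on hand, pool $2,315.24 (≈ $2.6131 each)
May 13, sell 698: 698/886 × $2,315.24 → $1,823.97
May 14, sell 93: 93/188 × $491.27 → $243.02
Total COGS = $131.74 + $1,650.02 + $1,823.97 + $243.02 = $3,848.75
Ending inventory (cost pool remaining) = $248.25

COGS = $3,848.75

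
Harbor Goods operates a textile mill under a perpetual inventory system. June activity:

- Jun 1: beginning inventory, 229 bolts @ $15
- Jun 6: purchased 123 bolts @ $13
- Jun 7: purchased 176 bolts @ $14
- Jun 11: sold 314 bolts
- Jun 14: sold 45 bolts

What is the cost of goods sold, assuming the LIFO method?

Jun 11, 314 sold [LIFO — newest first]: 176 @ $14 + 123 @ $13 + 15 @ $15 = $4,288
Jun 14, 45 sold [LIFO — newest first]: 45 @ $15 = $675
Total COGS = $4,288 + $675 = $4,963
Ending inventory: 169 @ $15 = $2,535

COGS = $4,963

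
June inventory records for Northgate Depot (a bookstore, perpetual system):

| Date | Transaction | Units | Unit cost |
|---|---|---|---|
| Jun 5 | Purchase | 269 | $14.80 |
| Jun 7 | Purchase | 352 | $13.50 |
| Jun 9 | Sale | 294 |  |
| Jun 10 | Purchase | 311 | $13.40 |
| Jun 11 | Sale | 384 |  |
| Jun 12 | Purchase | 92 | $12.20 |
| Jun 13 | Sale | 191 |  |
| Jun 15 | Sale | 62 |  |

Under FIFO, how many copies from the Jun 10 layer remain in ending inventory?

Jun 9, 294 sold [FIFO — oldest first]: 269 @ $14.80 + 25 @ $13.50 = $4,318.70
Jun 11, 384 sold [FIFO — oldest first]: 327 @ $13.50 + 57 @ $13.40 = $5,178.30
Jun 13, 191 sold [FIFO — oldest first]: 191 @ $13.40 = $2,559.40
Jun 15, 62 sold [FIFO — oldest first]: 62 @ $13.40 = $830.80
Total COGS = $4,318.70 + $5,178.30 + $2,559.40 + $830.80 = $12,887.20
Ending inventory: 1 @ $13.40 + 92 @ $12.20 = $1,135.80

1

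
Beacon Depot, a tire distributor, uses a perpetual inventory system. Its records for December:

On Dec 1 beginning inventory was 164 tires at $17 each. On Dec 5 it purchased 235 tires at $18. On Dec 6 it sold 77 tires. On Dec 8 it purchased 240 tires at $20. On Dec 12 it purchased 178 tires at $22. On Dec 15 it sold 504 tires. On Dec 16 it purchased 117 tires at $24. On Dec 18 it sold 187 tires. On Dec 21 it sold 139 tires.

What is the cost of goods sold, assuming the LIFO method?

Dec 6, 77 sold [LIFO — newest first]: 77 @ $18 = $1,386
Dec 15, 504 sold [LIFO — newest first]: 178 @ $22 + 240 @ $20 + 86 @ $18 = $10,264
Dec 18, 187 sold [LIFO — newest first]: 117 @ $24 + 70 @ $18 = $4,068
Dec 21, 139 sold [LIFO — newest first]: 2 @ $18 + 137 @ $17 = $2,365
Total COGS = $1,386 + $10,264 + $4,068 + $2,365 = $18,083
Ending inventory: 27 @ $17 = $459
Check: goods available $18,542 = COGS $18,083 + ending $459

COGS = $18,083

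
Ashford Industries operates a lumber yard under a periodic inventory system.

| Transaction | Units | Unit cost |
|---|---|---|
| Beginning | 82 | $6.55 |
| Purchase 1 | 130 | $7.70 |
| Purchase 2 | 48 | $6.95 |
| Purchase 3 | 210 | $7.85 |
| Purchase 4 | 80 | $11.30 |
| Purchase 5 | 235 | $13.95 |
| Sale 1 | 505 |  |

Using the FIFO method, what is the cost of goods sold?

COGS = $3,915.70

Sale 1 (505) [FIFO — oldest first]: 82 @ $6.55 + 130 @ $7.70 + 48 @ $6.95 + 210 @ $7.85 + 35 @ $11.30 = $3,915.70
Ending inventory: 45 @ $11.30 + 235 @ $13.95 = $3,786.75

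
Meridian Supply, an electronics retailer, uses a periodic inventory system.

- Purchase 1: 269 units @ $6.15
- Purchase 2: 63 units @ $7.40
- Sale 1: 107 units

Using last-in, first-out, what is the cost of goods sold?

COGS = $736.80

Sale 1 (107) [LIFO — newest first]: 63 @ $7.40 + 44 @ $6.15 = $736.80
Ending inventory: 225 @ $6.15 = $1,383.75
Check: goods available $2,120.55 = COGS $736.80 + ending $1,383.75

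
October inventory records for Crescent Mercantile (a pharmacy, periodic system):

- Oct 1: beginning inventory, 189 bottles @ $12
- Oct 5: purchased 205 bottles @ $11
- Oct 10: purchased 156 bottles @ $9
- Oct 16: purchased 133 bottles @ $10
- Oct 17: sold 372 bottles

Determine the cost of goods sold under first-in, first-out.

Oct 17, 372 sold [FIFO — oldest first]: 189 @ $12 + 183 @ $11 = $4,281
Ending inventory: 22 @ $11 + 156 @ $9 + 133 @ $10 = $2,976
Check: goods available $7,257 = COGS $4,281 + ending $2,976

COGS = $4,281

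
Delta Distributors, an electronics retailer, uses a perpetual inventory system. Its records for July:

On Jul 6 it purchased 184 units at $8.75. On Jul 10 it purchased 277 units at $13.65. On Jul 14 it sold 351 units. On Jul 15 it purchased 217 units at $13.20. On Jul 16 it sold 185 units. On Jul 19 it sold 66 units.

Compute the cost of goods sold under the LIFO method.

Jul 14, 351 sold [LIFO — newest first]: 277 @ $13.65 + 74 @ $8.75 = $4,428.55
Jul 16, 185 sold [LIFO — newest first]: 185 @ $13.20 = $2,442.00
Jul 19, 66 sold [LIFO — newest first]: 32 @ $13.20 + 34 @ $8.75 = $719.90
Total COGS = $4,428.55 + $2,442.00 + $719.90 = $7,590.45
Ending inventory: 76 @ $8.75 = $665.00
Check: goods available $8,255.45 = COGS $7,590.45 + ending $665.00

COGS = $7,590.45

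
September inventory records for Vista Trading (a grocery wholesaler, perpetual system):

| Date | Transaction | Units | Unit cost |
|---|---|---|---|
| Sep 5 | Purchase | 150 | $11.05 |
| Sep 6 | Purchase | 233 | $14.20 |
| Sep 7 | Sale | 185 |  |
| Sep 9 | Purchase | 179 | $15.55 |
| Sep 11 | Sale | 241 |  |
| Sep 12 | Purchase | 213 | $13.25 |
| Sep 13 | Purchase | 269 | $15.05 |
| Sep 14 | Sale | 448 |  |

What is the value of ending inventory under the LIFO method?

Ending inventory = $1,953.30

Sep 7, 185 sold [LIFO — newest first]: 185 @ $14.20 = $2,627.00
Sep 11, 241 sold [LIFO — newest first]: 179 @ $15.55 + 48 @ $14.20 + 14 @ $11.05 = $3,619.75
Sep 14, 448 sold [LIFO — newest first]: 269 @ $15.05 + 179 @ $13.25 = $6,420.20
Total COGS = $2,627.00 + $3,619.75 + $6,420.20 = $12,666.95
Ending inventory: 136 @ $11.05 + 34 @ $13.25 = $1,953.30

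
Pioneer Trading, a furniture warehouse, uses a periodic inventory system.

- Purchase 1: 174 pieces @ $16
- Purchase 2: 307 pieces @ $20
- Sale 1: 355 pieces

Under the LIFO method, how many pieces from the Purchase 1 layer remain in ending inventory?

126

Sale 1 (355) [LIFO — newest first]: 307 @ $20 + 48 @ $16 = $6,908
Ending inventory: 126 @ $16 = $2,016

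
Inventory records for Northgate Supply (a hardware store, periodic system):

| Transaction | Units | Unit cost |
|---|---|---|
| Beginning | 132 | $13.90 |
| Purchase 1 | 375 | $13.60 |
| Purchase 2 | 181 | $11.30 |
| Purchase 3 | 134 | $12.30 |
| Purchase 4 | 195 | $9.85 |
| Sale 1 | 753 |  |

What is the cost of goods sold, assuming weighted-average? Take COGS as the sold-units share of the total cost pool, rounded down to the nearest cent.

Sale 1, sell 753: 753/1017 × $12,549.05 → $9,291.47
Ending inventory (cost pool remaining) = $3,257.58

COGS = $9,291.47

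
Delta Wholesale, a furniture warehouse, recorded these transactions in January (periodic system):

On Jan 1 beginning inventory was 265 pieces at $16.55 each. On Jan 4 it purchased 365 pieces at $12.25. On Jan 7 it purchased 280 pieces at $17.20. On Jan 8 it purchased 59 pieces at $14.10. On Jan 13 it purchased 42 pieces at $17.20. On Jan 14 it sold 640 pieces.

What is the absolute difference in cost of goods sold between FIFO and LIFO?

FIFO COGS: 265 @ $16.55 + 365 @ $12.25 + 10 @ $17.20 = $9,029.00
LIFO COGS: 42 @ $17.20 + 59 @ $14.10 + 280 @ $17.20 + 259 @ $12.25 = $9,543.05
Difference = |$9,029.00 − $9,543.05| = $514.05

$514.05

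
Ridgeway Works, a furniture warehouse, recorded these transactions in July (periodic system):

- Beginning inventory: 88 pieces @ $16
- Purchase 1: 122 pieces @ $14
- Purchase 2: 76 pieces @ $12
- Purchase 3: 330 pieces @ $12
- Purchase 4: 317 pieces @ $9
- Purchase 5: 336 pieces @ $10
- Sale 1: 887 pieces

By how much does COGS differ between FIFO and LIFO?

FIFO COGS: 88 @ $16 + 122 @ $14 + 76 @ $12 + 330 @ $12 + 271 @ $9 = $10,427
LIFO COGS: 336 @ $10 + 317 @ $9 + 234 @ $12 = $9,021
Difference = |$10,427 − $9,021| = $1,406

$1,406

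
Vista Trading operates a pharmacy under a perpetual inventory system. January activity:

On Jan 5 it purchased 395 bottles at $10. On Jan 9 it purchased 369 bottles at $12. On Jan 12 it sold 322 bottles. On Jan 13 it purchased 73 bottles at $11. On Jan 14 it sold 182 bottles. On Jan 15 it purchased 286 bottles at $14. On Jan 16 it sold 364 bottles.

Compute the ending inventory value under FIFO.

Jan 12, 322 sold [FIFO — oldest first]: 322 @ $10 = $3,220
Jan 14, 182 sold [FIFO — oldest first]: 73 @ $10 + 109 @ $12 = $2,038
Jan 16, 364 sold [FIFO — oldest first]: 260 @ $12 + 73 @ $11 + 31 @ $14 = $4,357
Total COGS = $3,220 + $2,038 + $4,357 = $9,615
Ending inventory: 255 @ $14 = $3,570

Ending inventory = $3,570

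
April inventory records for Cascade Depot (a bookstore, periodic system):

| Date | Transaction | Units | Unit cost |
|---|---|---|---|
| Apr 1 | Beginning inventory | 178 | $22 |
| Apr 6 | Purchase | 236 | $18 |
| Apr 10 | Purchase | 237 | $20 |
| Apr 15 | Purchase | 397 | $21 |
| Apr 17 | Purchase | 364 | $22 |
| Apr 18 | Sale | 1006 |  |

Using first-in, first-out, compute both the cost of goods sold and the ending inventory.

Apr 18, 1006 sold [FIFO — oldest first]: 178 @ $22 + 236 @ $18 + 237 @ $20 + 355 @ $21 = $20,359
Ending inventory: 42 @ $21 + 364 @ $22 = $8,890

COGS = $20,359; ending inventory = $8,890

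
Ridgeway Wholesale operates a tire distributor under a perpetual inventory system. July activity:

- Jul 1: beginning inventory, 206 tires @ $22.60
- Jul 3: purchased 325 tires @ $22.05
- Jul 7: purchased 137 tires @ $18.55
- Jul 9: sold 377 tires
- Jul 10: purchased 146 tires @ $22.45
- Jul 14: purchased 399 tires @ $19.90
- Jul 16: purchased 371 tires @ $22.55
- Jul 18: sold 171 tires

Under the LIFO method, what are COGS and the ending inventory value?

COGS = $11,689.40; ending inventory = $22,257.65

Jul 9, 377 sold [LIFO — newest first]: 137 @ $18.55 + 240 @ $22.05 = $7,833.35
Jul 18, 171 sold [LIFO — newest first]: 171 @ $22.55 = $3,856.05
Total COGS = $7,833.35 + $3,856.05 = $11,689.40
Ending inventory: 206 @ $22.60 + 85 @ $22.05 + 146 @ $22.45 + 399 @ $19.90 + 200 @ $22.55 = $22,257.65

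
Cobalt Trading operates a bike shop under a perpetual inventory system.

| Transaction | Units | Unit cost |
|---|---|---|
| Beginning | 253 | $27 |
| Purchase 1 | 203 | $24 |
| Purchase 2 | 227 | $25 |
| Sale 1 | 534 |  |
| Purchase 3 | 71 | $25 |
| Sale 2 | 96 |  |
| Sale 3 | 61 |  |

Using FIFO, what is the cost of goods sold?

Sale 1 (534) [FIFO — oldest first]: 253 @ $27 + 203 @ $24 + 78 @ $25 = $13,653
Sale 2 (96) [FIFO — oldest first]: 96 @ $25 = $2,400
Sale 3 (61) [FIFO — oldest first]: 53 @ $25 + 8 @ $25 = $1,525
Total COGS = $13,653 + $2,400 + $1,525 = $17,578
Ending inventory: 63 @ $25 = $1,575
Check: goods available $19,153 = COGS $17,578 + ending $1,575

COGS = $17,578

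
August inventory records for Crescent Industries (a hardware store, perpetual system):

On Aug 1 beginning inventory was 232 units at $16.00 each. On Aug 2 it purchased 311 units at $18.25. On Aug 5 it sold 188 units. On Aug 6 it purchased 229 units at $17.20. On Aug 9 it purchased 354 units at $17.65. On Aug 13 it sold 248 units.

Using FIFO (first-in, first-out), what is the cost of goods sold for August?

Aug 5, 188 sold [FIFO — oldest first]: 188 @ $16.00 = $3,008.00
Aug 13, 248 sold [FIFO — oldest first]: 44 @ $16.00 + 204 @ $18.25 = $4,427.00
Total COGS = $3,008.00 + $4,427.00 = $7,435.00
Ending inventory: 107 @ $18.25 + 229 @ $17.20 + 354 @ $17.65 = $12,139.65

COGS = $7,435.00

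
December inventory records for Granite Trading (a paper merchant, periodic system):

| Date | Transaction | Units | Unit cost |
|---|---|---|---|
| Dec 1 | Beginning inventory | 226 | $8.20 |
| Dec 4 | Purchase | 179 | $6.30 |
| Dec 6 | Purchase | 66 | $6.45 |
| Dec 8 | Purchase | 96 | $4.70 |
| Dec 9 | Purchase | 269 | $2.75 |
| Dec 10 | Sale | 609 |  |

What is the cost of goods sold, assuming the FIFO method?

Dec 10, 609 sold [FIFO — oldest first]: 226 @ $8.20 + 179 @ $6.30 + 66 @ $6.45 + 96 @ $4.70 + 42 @ $2.75 = $3,973.30
Ending inventory: 227 @ $2.75 = $624.25

COGS = $3,973.30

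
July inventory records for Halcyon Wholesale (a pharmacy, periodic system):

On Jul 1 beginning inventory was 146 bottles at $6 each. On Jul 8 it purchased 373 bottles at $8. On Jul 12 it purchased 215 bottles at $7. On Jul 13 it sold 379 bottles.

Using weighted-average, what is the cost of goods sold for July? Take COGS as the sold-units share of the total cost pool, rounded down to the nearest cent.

COGS = $2,770.21

Jul 13, sell 379: 379/734 × $5,365.00 → $2,770.21
Ending inventory (cost pool remaining) = $2,594.79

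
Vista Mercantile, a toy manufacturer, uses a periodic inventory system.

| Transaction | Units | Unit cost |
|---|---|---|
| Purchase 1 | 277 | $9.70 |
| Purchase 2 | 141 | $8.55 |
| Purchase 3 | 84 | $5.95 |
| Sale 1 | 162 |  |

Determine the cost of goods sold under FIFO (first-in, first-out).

Sale 1 (162) [FIFO — oldest first]: 162 @ $9.70 = $1,571.40
Ending inventory: 115 @ $9.70 + 141 @ $8.55 + 84 @ $5.95 = $2,820.85
Check: goods available $4,392.25 = COGS $1,571.40 + ending $2,820.85

COGS = $1,571.40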